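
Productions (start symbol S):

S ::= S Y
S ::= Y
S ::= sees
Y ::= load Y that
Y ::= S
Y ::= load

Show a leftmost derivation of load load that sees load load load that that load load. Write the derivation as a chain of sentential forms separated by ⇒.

S ⇒ S Y ⇒ Y Y ⇒ load Y that Y ⇒ load load that Y ⇒ load load that S ⇒ load load that S Y ⇒ load load that S Y Y ⇒ load load that S Y Y Y ⇒ load load that sees Y Y Y ⇒ load load that sees load Y that Y Y ⇒ load load that sees load load Y that that Y Y ⇒ load load that sees load load load that that Y Y ⇒ load load that sees load load load that that load Y ⇒ load load that sees load load load that that load load

S ⇒ S Y   [S ::= S Y]
S Y ⇒ Y Y   [S ::= Y]
Y Y ⇒ load Y that Y   [Y ::= load Y that]
load Y that Y ⇒ load load that Y   [Y ::= load]
load load that Y ⇒ load load that S   [Y ::= S]
load load that S ⇒ load load that S Y   [S ::= S Y]
load load that S Y ⇒ load load that S Y Y   [S ::= S Y]
load load that S Y Y ⇒ load load that S Y Y Y   [S ::= S Y]
load load that S Y Y Y ⇒ load load that sees Y Y Y   [S ::= sees]
load load that sees Y Y Y ⇒ load load that sees load Y that Y Y   [Y ::= load Y that]
load load that sees load Y that Y Y ⇒ load load that sees load load Y that that Y Y   [Y ::= load Y that]
load load that sees load load Y that that Y Y ⇒ load load that sees load load load that that Y Y   [Y ::= load]
load load that sees load load load that that Y Y ⇒ load load that sees load load load that that load Y   [Y ::= load]
load load that sees load load load that that load Y ⇒ load load that sees load load load that that load load   [Y ::= load]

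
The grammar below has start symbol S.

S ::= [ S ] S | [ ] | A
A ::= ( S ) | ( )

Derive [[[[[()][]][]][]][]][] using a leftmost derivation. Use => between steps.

S => [S]S   [S ::= [ S ] S]
[S]S => [[S]S]S   [S ::= [ S ] S]
[[S]S]S => [[[S]S]S]S   [S ::= [ S ] S]
[[[S]S]S]S => [[[[S]S]S]S]S   [S ::= [ S ] S]
[[[[S]S]S]S]S => [[[[[S]S]S]S]S]S   [S ::= [ S ] S]
[[[[[S]S]S]S]S]S => [[[[[A]S]S]S]S]S   [S ::= A]
[[[[[A]S]S]S]S]S => [[[[[()]S]S]S]S]S   [A ::= ( )]
[[[[[()]S]S]S]S]S => [[[[[()][]]S]S]S]S   [S ::= [ ]]
[[[[[()][]]S]S]S]S => [[[[[()][]][]]S]S]S   [S ::= [ ]]
[[[[[()][]][]]S]S]S => [[[[[()][]][]][]]S]S   [S ::= [ ]]
[[[[[()][]][]][]]S]S => [[[[[()][]][]][]][]]S   [S ::= [ ]]
[[[[[()][]][]][]][]]S => [[[[[()][]][]][]][]][]   [S ::= [ ]]

S=>[S]S=>[[S]S]S=>[[[S]S]S]S=>[[[[S]S]S]S]S=>[[[[[S]S]S]S]S]S=>[[[[[A]S]S]S]S]S=>[[[[[()]S]S]S]S]S=>[[[[[()][]]S]S]S]S=>[[[[[()][]][]]S]S]S=>[[[[[()][]][]][]]S]S=>[[[[[()][]][]][]][]]S=>[[[[[()][]][]][]][]][]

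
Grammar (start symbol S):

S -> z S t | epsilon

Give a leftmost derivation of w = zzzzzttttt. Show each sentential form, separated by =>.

S => zSt => zzStt => zzzSttt => zzzzStttt => zzzzzSttttt => zzzzzttttt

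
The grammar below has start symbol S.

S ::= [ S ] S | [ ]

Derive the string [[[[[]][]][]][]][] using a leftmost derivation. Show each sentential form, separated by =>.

S => [S]S => [[S]S]S => [[[S]S]S]S => [[[[S]S]S]S]S => [[[[[]]S]S]S]S => [[[[[]][]]S]S]S => [[[[[]][]][]]S]S => [[[[[]][]][]][]]S => [[[[[]][]][]][]][]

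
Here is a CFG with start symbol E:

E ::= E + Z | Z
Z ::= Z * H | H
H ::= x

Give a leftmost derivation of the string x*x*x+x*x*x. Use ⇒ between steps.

E ⇒ E+Z   [E ::= E + Z]
E+Z ⇒ Z+Z   [E ::= Z]
Z+Z ⇒ Z*H+Z   [Z ::= Z * H]
Z*H+Z ⇒ Z*H*H+Z   [Z ::= Z * H]
Z*H*H+Z ⇒ H*H*H+Z   [Z ::= H]
H*H*H+Z ⇒ x*H*H+Z   [H ::= x]
x*H*H+Z ⇒ x*x*H+Z   [H ::= x]
x*x*H+Z ⇒ x*x*x+Z   [H ::= x]
x*x*x+Z ⇒ x*x*x+Z*H   [Z ::= Z * H]
x*x*x+Z*H ⇒ x*x*x+Z*H*H   [Z ::= Z * H]
x*x*x+Z*H*H ⇒ x*x*x+H*H*H   [Z ::= H]
x*x*x+H*H*H ⇒ x*x*x+x*H*H   [H ::= x]
x*x*x+x*H*H ⇒ x*x*x+x*x*H   [H ::= x]
x*x*x+x*x*H ⇒ x*x*x+x*x*x   [H ::= x]

E⇒E+Z⇒Z+Z⇒Z*H+Z⇒Z*H*H+Z⇒H*H*H+Z⇒x*H*H+Z⇒x*x*H+Z⇒x*x*x+Z⇒x*x*x+Z*H⇒x*x*x+Z*H*H⇒x*x*x+H*H*H⇒x*x*x+x*H*H⇒x*x*x+x*x*H⇒x*x*x+x*x*x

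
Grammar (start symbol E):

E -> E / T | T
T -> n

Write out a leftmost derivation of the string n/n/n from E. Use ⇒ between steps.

E ⇒ E/T ⇒ E/T/T ⇒ T/T/T ⇒ n/T/T ⇒ n/n/T ⇒ n/n/n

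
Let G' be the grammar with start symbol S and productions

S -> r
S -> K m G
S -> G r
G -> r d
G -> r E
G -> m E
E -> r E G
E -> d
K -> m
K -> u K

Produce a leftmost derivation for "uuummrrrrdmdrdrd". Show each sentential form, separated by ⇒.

S⇒KmG⇒uKmG⇒uuKmG⇒uuuKmG⇒uuummG⇒uuummrE⇒uuummrrEG⇒uuummrrrEGG⇒uuummrrrrEGGG⇒uuummrrrrdGGG⇒uuummrrrrdmEGG⇒uuummrrrrdmdGG⇒uuummrrrrdmdrdG⇒uuummrrrrdmdrdrd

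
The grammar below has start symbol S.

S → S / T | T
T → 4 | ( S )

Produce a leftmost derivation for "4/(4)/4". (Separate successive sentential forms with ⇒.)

S ⇒ S/T   [S → S / T]
S/T ⇒ S/T/T   [S → S / T]
S/T/T ⇒ T/T/T   [S → T]
T/T/T ⇒ 4/T/T   [T → 4]
4/T/T ⇒ 4/(S)/T   [T → ( S )]
4/(S)/T ⇒ 4/(T)/T   [S → T]
4/(T)/T ⇒ 4/(4)/T   [T → 4]
4/(4)/T ⇒ 4/(4)/4   [T → 4]

S ⇒ S/T ⇒ S/T/T ⇒ T/T/T ⇒ 4/T/T ⇒ 4/(S)/T ⇒ 4/(T)/T ⇒ 4/(4)/T ⇒ 4/(4)/4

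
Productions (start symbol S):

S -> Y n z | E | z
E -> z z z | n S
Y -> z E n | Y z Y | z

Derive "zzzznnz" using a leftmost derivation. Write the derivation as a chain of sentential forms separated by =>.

S => Ynz => zEnnz => zzzznnz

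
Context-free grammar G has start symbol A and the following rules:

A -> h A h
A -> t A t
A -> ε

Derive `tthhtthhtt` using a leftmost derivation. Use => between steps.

A => tAt   [A -> t A t]
tAt => ttAtt   [A -> t A t]
ttAtt => tthAhtt   [A -> h A h]
tthAhtt => tthhAhhtt   [A -> h A h]
tthhAhhtt => tthhtAthhtt   [A -> t A t]
tthhtAthhtt => tthhtthhtt   [A -> ε]

A => tAt => ttAtt => tthAhtt => tthhAhhtt => tthhtAthhtt => tthhtthhtt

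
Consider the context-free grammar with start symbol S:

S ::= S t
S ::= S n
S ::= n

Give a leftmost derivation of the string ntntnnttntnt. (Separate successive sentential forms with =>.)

S=>St=>Snt=>Stnt=>Sntnt=>Stntnt=>Sttntnt=>Snttntnt=>Snnttntnt=>Stnnttntnt=>Sntnnttntnt=>Stntnnttntnt=>ntntnnttntnt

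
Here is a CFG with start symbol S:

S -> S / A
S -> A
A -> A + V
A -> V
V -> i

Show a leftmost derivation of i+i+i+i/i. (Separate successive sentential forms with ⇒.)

S ⇒ S/A ⇒ A/A ⇒ A+V/A ⇒ A+V+V/A ⇒ A+V+V+V/A ⇒ V+V+V+V/A ⇒ i+V+V+V/A ⇒ i+i+V+V/A ⇒ i+i+i+V/A ⇒ i+i+i+i/A ⇒ i+i+i+i/V ⇒ i+i+i+i/i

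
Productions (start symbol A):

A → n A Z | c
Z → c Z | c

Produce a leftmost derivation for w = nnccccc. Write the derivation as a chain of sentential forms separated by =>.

A=>nAZ=>nnAZZ=>nncZZ=>nnccZZ=>nncccZ=>nnccccZ=>nnccccc

A => nAZ   [A → n A Z]
nAZ => nnAZZ   [A → n A Z]
nnAZZ => nncZZ   [A → c]
nncZZ => nnccZZ   [Z → c Z]
nnccZZ => nncccZ   [Z → c]
nncccZ => nnccccZ   [Z → c Z]
nnccccZ => nnccccc   [Z → c]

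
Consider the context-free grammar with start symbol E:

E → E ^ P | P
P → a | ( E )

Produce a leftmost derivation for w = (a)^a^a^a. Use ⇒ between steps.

E ⇒ E^P   [E → E ^ P]
E^P ⇒ E^P^P   [E → E ^ P]
E^P^P ⇒ E^P^P^P   [E → E ^ P]
E^P^P^P ⇒ P^P^P^P   [E → P]
P^P^P^P ⇒ (E)^P^P^P   [P → ( E )]
(E)^P^P^P ⇒ (P)^P^P^P   [E → P]
(P)^P^P^P ⇒ (a)^P^P^P   [P → a]
(a)^P^P^P ⇒ (a)^a^P^P   [P → a]
(a)^a^P^P ⇒ (a)^a^a^P   [P → a]
(a)^a^a^P ⇒ (a)^a^a^a   [P → a]

E ⇒ E^P ⇒ E^P^P ⇒ E^P^P^P ⇒ P^P^P^P ⇒ (E)^P^P^P ⇒ (P)^P^P^P ⇒ (a)^P^P^P ⇒ (a)^a^P^P ⇒ (a)^a^a^P ⇒ (a)^a^a^a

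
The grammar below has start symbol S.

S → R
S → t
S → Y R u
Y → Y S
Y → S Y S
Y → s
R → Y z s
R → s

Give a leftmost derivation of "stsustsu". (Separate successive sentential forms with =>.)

S => YRu => SYSRu => YRuYSRu => YSRuYSRu => sSRuYSRu => stRuYSRu => stsuYSRu => stsusSRu => stsustRu => stsustsu

S => YRu   [S → Y R u]
YRu => SYSRu   [Y → S Y S]
SYSRu => YRuYSRu   [S → Y R u]
YRuYSRu => YSRuYSRu   [Y → Y S]
YSRuYSRu => sSRuYSRu   [Y → s]
sSRuYSRu => stRuYSRu   [S → t]
stRuYSRu => stsuYSRu   [R → s]
stsuYSRu => stsusSRu   [Y → s]
stsusSRu => stsustRu   [S → t]
stsustRu => stsustsu   [R → s]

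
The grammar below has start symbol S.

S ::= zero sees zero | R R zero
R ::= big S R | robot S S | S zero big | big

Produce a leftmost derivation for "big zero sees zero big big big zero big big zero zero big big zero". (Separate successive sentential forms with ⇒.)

S ⇒ R R zero ⇒ S zero big R zero ⇒ R R zero zero big R zero ⇒ big S R R zero zero big R zero ⇒ big zero sees zero R R zero zero big R zero ⇒ big zero sees zero big S R R zero zero big R zero ⇒ big zero sees zero big R R zero R R zero zero big R zero ⇒ big zero sees zero big big R zero R R zero zero big R zero ⇒ big zero sees zero big big big zero R R zero zero big R zero ⇒ big zero sees zero big big big zero big R zero zero big R zero ⇒ big zero sees zero big big big zero big big zero zero big R zero ⇒ big zero sees zero big big big zero big big zero zero big big zero

S ⇒ R R zero   [S ::= R R zero]
R R zero ⇒ S zero big R zero   [R ::= S zero big]
S zero big R zero ⇒ R R zero zero big R zero   [S ::= R R zero]
R R zero zero big R zero ⇒ big S R R zero zero big R zero   [R ::= big S R]
big S R R zero zero big R zero ⇒ big zero sees zero R R zero zero big R zero   [S ::= zero sees zero]
big zero sees zero R R zero zero big R zero ⇒ big zero sees zero big S R R zero zero big R zero   [R ::= big S R]
big zero sees zero big S R R zero zero big R zero ⇒ big zero sees zero big R R zero R R zero zero big R zero   [S ::= R R zero]
big zero sees zero big R R zero R R zero zero big R zero ⇒ big zero sees zero big big R zero R R zero zero big R zero   [R ::= big]
big zero sees zero big big R zero R R zero zero big R zero ⇒ big zero sees zero big big big zero R R zero zero big R zero   [R ::= big]
big zero sees zero big big big zero R R zero zero big R zero ⇒ big zero sees zero big big big zero big R zero zero big R zero   [R ::= big]
big zero sees zero big big big zero big R zero zero big R zero ⇒ big zero sees zero big big big zero big big zero zero big R zero   [R ::= big]
big zero sees zero big big big zero big big zero zero big R zero ⇒ big zero sees zero big big big zero big big zero zero big big zero   [R ::= big]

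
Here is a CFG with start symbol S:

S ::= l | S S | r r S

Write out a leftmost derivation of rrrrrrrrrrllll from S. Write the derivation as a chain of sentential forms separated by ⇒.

S ⇒ SS   [S ::= S S]
SS ⇒ rrSS   [S ::= r r S]
rrSS ⇒ rrrrSS   [S ::= r r S]
rrrrSS ⇒ rrrrSSS   [S ::= S S]
rrrrSSS ⇒ rrrrrrSSS   [S ::= r r S]
rrrrrrSSS ⇒ rrrrrrSSSS   [S ::= S S]
rrrrrrSSSS ⇒ rrrrrrrrSSSS   [S ::= r r S]
rrrrrrrrSSSS ⇒ rrrrrrrrrrSSSS   [S ::= r r S]
rrrrrrrrrrSSSS ⇒ rrrrrrrrrrlSSS   [S ::= l]
rrrrrrrrrrlSSS ⇒ rrrrrrrrrrllSS   [S ::= l]
rrrrrrrrrrllSS ⇒ rrrrrrrrrrlllS   [S ::= l]
rrrrrrrrrrlllS ⇒ rrrrrrrrrrllll   [S ::= l]

S ⇒ SS ⇒ rrSS ⇒ rrrrSS ⇒ rrrrSSS ⇒ rrrrrrSSS ⇒ rrrrrrSSSS ⇒ rrrrrrrrSSSS ⇒ rrrrrrrrrrSSSS ⇒ rrrrrrrrrrlSSS ⇒ rrrrrrrrrrllSS ⇒ rrrrrrrrrrlllS ⇒ rrrrrrrrrrllll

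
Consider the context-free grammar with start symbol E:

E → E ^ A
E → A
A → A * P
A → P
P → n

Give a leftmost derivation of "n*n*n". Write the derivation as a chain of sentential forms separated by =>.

E => A   [E → A]
A => A*P   [A → A * P]
A*P => A*P*P   [A → A * P]
A*P*P => P*P*P   [A → P]
P*P*P => n*P*P   [P → n]
n*P*P => n*n*P   [P → n]
n*n*P => n*n*n   [P → n]

E => A => A*P => A*P*P => P*P*P => n*P*P => n*n*P => n*n*n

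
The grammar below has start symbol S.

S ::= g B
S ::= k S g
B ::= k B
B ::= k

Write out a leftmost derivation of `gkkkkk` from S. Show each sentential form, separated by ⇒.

S ⇒ gB ⇒ gkB ⇒ gkkB ⇒ gkkkB ⇒ gkkkkB ⇒ gkkkkk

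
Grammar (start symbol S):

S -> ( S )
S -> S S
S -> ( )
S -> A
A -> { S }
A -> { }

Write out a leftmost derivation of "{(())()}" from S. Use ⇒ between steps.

S ⇒ A ⇒ {S} ⇒ {SS} ⇒ {(S)S} ⇒ {(())S} ⇒ {(())()}

S ⇒ A   [S -> A]
A ⇒ {S}   [A -> { S }]
{S} ⇒ {SS}   [S -> S S]
{SS} ⇒ {(S)S}   [S -> ( S )]
{(S)S} ⇒ {(())S}   [S -> ( )]
{(())S} ⇒ {(())()}   [S -> ( )]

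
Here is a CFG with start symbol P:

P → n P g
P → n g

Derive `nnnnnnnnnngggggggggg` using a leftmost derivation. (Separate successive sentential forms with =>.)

P => nPg   [P → n P g]
nPg => nnPgg   [P → n P g]
nnPgg => nnnPggg   [P → n P g]
nnnPggg => nnnnPgggg   [P → n P g]
nnnnPgggg => nnnnnPggggg   [P → n P g]
nnnnnPggggg => nnnnnnPgggggg   [P → n P g]
nnnnnnPgggggg => nnnnnnnPggggggg   [P → n P g]
nnnnnnnPggggggg => nnnnnnnnPgggggggg   [P → n P g]
nnnnnnnnPgggggggg => nnnnnnnnnPggggggggg   [P → n P g]
nnnnnnnnnPggggggggg => nnnnnnnnnngggggggggg   [P → n g]

P=>nPg=>nnPgg=>nnnPggg=>nnnnPgggg=>nnnnnPggggg=>nnnnnnPgggggg=>nnnnnnnPggggggg=>nnnnnnnnPgggggggg=>nnnnnnnnnPggggggggg=>nnnnnnnnnngggggggggg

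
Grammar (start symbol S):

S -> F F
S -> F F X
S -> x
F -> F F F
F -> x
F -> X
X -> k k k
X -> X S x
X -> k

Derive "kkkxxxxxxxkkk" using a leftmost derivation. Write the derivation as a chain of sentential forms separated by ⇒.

S ⇒ FFX ⇒ FFFFX ⇒ FFFFFFX ⇒ XFFFFFX ⇒ kkkFFFFFX ⇒ kkkFFFFFFFX ⇒ kkkxFFFFFFX ⇒ kkkxxFFFFFX ⇒ kkkxxxFFFFX ⇒ kkkxxxxFFFX ⇒ kkkxxxxxFFX ⇒ kkkxxxxxxFX ⇒ kkkxxxxxxxX ⇒ kkkxxxxxxxkkk

S ⇒ FFX   [S -> F F X]
FFX ⇒ FFFFX   [F -> F F F]
FFFFX ⇒ FFFFFFX   [F -> F F F]
FFFFFFX ⇒ XFFFFFX   [F -> X]
XFFFFFX ⇒ kkkFFFFFX   [X -> k k k]
kkkFFFFFX ⇒ kkkFFFFFFFX   [F -> F F F]
kkkFFFFFFFX ⇒ kkkxFFFFFFX   [F -> x]
kkkxFFFFFFX ⇒ kkkxxFFFFFX   [F -> x]
kkkxxFFFFFX ⇒ kkkxxxFFFFX   [F -> x]
kkkxxxFFFFX ⇒ kkkxxxxFFFX   [F -> x]
kkkxxxxFFFX ⇒ kkkxxxxxFFX   [F -> x]
kkkxxxxxFFX ⇒ kkkxxxxxxFX   [F -> x]
kkkxxxxxxFX ⇒ kkkxxxxxxxX   [F -> x]
kkkxxxxxxxX ⇒ kkkxxxxxxxkkk   [X -> k k k]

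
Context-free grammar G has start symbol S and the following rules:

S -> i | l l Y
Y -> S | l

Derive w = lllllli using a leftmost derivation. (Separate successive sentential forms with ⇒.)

S ⇒ llY   [S -> l l Y]
llY ⇒ llS   [Y -> S]
llS ⇒ llllY   [S -> l l Y]
llllY ⇒ llllS   [Y -> S]
llllS ⇒ llllllY   [S -> l l Y]
llllllY ⇒ llllllS   [Y -> S]
llllllS ⇒ lllllli   [S -> i]

S ⇒ llY ⇒ llS ⇒ llllY ⇒ llllS ⇒ llllllY ⇒ llllllS ⇒ lllllli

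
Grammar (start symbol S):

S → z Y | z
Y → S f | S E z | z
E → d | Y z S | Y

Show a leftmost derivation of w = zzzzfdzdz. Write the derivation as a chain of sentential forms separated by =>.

S => zY => zSEz => zzYEz => zzSEzEz => zzzYEzEz => zzzSfEzEz => zzzzfEzEz => zzzzfdzEz => zzzzfdzdz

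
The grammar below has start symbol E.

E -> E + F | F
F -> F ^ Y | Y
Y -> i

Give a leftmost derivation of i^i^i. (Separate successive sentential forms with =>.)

E => F => F^Y => F^Y^Y => Y^Y^Y => i^Y^Y => i^i^Y => i^i^i

E => F   [E -> F]
F => F^Y   [F -> F ^ Y]
F^Y => F^Y^Y   [F -> F ^ Y]
F^Y^Y => Y^Y^Y   [F -> Y]
Y^Y^Y => i^Y^Y   [Y -> i]
i^Y^Y => i^i^Y   [Y -> i]
i^i^Y => i^i^i   [Y -> i]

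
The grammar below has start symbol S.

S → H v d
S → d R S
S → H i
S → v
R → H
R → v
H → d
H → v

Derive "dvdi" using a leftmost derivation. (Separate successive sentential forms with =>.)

S => dRS => dHS => dvS => dvHi => dvdi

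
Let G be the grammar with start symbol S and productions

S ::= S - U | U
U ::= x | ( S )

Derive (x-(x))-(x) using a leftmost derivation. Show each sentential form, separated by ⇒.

S ⇒ S-U ⇒ U-U ⇒ (S)-U ⇒ (S-U)-U ⇒ (U-U)-U ⇒ (x-U)-U ⇒ (x-(S))-U ⇒ (x-(U))-U ⇒ (x-(x))-U ⇒ (x-(x))-(S) ⇒ (x-(x))-(U) ⇒ (x-(x))-(x)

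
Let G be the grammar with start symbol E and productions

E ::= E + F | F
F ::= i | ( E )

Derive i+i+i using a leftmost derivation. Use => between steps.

E => E+F => E+F+F => F+F+F => i+F+F => i+i+F => i+i+i

E => E+F   [E ::= E + F]
E+F => E+F+F   [E ::= E + F]
E+F+F => F+F+F   [E ::= F]
F+F+F => i+F+F   [F ::= i]
i+F+F => i+i+F   [F ::= i]
i+i+F => i+i+i   [F ::= i]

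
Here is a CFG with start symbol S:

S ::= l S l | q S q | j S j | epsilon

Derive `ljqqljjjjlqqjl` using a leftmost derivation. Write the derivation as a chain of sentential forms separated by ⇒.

S ⇒ lSl ⇒ ljSjl ⇒ ljqSqjl ⇒ ljqqSqqjl ⇒ ljqqlSlqqjl ⇒ ljqqljSjlqqjl ⇒ ljqqljjSjjlqqjl ⇒ ljqqljjjjlqqjl

S ⇒ lSl   [S ::= l S l]
lSl ⇒ ljSjl   [S ::= j S j]
ljSjl ⇒ ljqSqjl   [S ::= q S q]
ljqSqjl ⇒ ljqqSqqjl   [S ::= q S q]
ljqqSqqjl ⇒ ljqqlSlqqjl   [S ::= l S l]
ljqqlSlqqjl ⇒ ljqqljSjlqqjl   [S ::= j S j]
ljqqljSjlqqjl ⇒ ljqqljjSjjlqqjl   [S ::= j S j]
ljqqljjSjjlqqjl ⇒ ljqqljjjjlqqjl   [S ::= epsilon]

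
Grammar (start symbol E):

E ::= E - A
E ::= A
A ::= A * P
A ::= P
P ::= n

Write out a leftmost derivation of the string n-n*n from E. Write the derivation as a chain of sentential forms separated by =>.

E => E-A   [E ::= E - A]
E-A => A-A   [E ::= A]
A-A => P-A   [A ::= P]
P-A => n-A   [P ::= n]
n-A => n-A*P   [A ::= A * P]
n-A*P => n-P*P   [A ::= P]
n-P*P => n-n*P   [P ::= n]
n-n*P => n-n*n   [P ::= n]

E => E-A => A-A => P-A => n-A => n-A*P => n-P*P => n-n*P => n-n*n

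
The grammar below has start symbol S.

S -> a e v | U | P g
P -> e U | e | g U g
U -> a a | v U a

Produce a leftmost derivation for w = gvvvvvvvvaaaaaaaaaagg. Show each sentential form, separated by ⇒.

S⇒Pg⇒gUgg⇒gvUagg⇒gvvUaagg⇒gvvvUaaagg⇒gvvvvUaaaagg⇒gvvvvvUaaaaagg⇒gvvvvvvUaaaaaagg⇒gvvvvvvvUaaaaaaagg⇒gvvvvvvvvUaaaaaaaagg⇒gvvvvvvvvaaaaaaaaaagg

S ⇒ Pg   [S -> P g]
Pg ⇒ gUgg   [P -> g U g]
gUgg ⇒ gvUagg   [U -> v U a]
gvUagg ⇒ gvvUaagg   [U -> v U a]
gvvUaagg ⇒ gvvvUaaagg   [U -> v U a]
gvvvUaaagg ⇒ gvvvvUaaaagg   [U -> v U a]
gvvvvUaaaagg ⇒ gvvvvvUaaaaagg   [U -> v U a]
gvvvvvUaaaaagg ⇒ gvvvvvvUaaaaaagg   [U -> v U a]
gvvvvvvUaaaaaagg ⇒ gvvvvvvvUaaaaaaagg   [U -> v U a]
gvvvvvvvUaaaaaaagg ⇒ gvvvvvvvvUaaaaaaaagg   [U -> v U a]
gvvvvvvvvUaaaaaaaagg ⇒ gvvvvvvvvaaaaaaaaaagg   [U -> a a]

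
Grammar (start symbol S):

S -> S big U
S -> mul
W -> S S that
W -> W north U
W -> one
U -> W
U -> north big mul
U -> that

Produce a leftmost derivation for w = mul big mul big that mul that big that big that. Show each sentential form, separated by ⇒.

S ⇒ S big U ⇒ S big U big U ⇒ S big U big U big U ⇒ mul big U big U big U ⇒ mul big W big U big U ⇒ mul big S S that big U big U ⇒ mul big S big U S that big U big U ⇒ mul big mul big U S that big U big U ⇒ mul big mul big that S that big U big U ⇒ mul big mul big that mul that big U big U ⇒ mul big mul big that mul that big that big U ⇒ mul big mul big that mul that big that big that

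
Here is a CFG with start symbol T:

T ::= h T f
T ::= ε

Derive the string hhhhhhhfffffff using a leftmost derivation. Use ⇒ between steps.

T ⇒ hTf ⇒ hhTff ⇒ hhhTfff ⇒ hhhhTffff ⇒ hhhhhTfffff ⇒ hhhhhhTffffff ⇒ hhhhhhhTfffffff ⇒ hhhhhhhfffffff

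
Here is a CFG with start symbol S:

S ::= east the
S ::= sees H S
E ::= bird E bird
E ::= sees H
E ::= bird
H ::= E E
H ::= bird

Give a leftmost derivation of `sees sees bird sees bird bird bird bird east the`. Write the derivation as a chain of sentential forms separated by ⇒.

S ⇒ sees H S ⇒ sees E E S ⇒ sees sees H E S ⇒ sees sees E E E S ⇒ sees sees bird E bird E E S ⇒ sees sees bird sees H bird E E S ⇒ sees sees bird sees bird bird E E S ⇒ sees sees bird sees bird bird bird E S ⇒ sees sees bird sees bird bird bird bird S ⇒ sees sees bird sees bird bird bird bird east the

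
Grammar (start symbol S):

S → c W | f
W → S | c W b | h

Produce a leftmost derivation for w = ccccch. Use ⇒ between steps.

S⇒cW⇒cS⇒ccW⇒ccS⇒cccW⇒cccS⇒ccccW⇒ccccS⇒cccccW⇒ccccch

S ⇒ cW   [S → c W]
cW ⇒ cS   [W → S]
cS ⇒ ccW   [S → c W]
ccW ⇒ ccS   [W → S]
ccS ⇒ cccW   [S → c W]
cccW ⇒ cccS   [W → S]
cccS ⇒ ccccW   [S → c W]
ccccW ⇒ ccccS   [W → S]
ccccS ⇒ cccccW   [S → c W]
cccccW ⇒ ccccch   [W → h]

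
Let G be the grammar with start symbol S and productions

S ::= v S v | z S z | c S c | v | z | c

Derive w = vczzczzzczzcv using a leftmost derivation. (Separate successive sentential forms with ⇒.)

S ⇒ vSv ⇒ vcScv ⇒ vczSzcv ⇒ vczzSzzcv ⇒ vczzcSczzcv ⇒ vczzczSzczzcv ⇒ vczzczzzczzcv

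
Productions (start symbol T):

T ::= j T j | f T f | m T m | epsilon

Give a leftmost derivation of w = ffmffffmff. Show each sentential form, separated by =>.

T=>fTf=>ffTff=>ffmTmff=>ffmfTfmff=>ffmffTffmff=>ffmffffmff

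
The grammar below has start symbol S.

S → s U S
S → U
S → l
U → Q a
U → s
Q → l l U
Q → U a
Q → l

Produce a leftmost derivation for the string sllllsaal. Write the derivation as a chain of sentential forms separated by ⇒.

S ⇒ sUS ⇒ sQaS ⇒ sllUaS ⇒ sllQaaS ⇒ sllllUaaS ⇒ sllllsaaS ⇒ sllllsaal

S ⇒ sUS   [S → s U S]
sUS ⇒ sQaS   [U → Q a]
sQaS ⇒ sllUaS   [Q → l l U]
sllUaS ⇒ sllQaaS   [U → Q a]
sllQaaS ⇒ sllllUaaS   [Q → l l U]
sllllUaaS ⇒ sllllsaaS   [U → s]
sllllsaaS ⇒ sllllsaal   [S → l]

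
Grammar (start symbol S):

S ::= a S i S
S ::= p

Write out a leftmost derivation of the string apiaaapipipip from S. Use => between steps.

S=>aSiS=>apiS=>apiaSiS=>apiaaSiSiS=>apiaaaSiSiSiS=>apiaaapiSiSiS=>apiaaapipiSiS=>apiaaapipipiS=>apiaaapipipip

S => aSiS   [S ::= a S i S]
aSiS => apiS   [S ::= p]
apiS => apiaSiS   [S ::= a S i S]
apiaSiS => apiaaSiSiS   [S ::= a S i S]
apiaaSiSiS => apiaaaSiSiSiS   [S ::= a S i S]
apiaaaSiSiSiS => apiaaapiSiSiS   [S ::= p]
apiaaapiSiSiS => apiaaapipiSiS   [S ::= p]
apiaaapipiSiS => apiaaapipipiS   [S ::= p]
apiaaapipipiS => apiaaapipipip   [S ::= p]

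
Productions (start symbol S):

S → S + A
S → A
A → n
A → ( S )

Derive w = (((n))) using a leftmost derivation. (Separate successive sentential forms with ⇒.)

S ⇒ A   [S → A]
A ⇒ (S)   [A → ( S )]
(S) ⇒ (A)   [S → A]
(A) ⇒ ((S))   [A → ( S )]
((S)) ⇒ ((A))   [S → A]
((A)) ⇒ (((S)))   [A → ( S )]
(((S))) ⇒ (((A)))   [S → A]
(((A))) ⇒ (((n)))   [A → n]

S ⇒ A ⇒ (S) ⇒ (A) ⇒ ((S)) ⇒ ((A)) ⇒ (((S))) ⇒ (((A))) ⇒ (((n)))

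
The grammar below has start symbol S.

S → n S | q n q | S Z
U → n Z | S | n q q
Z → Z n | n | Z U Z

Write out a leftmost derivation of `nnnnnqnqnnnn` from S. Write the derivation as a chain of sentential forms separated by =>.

S => nS   [S → n S]
nS => nSZ   [S → S Z]
nSZ => nnSZ   [S → n S]
nnSZ => nnSZZ   [S → S Z]
nnSZZ => nnSZZZ   [S → S Z]
nnSZZZ => nnnSZZZ   [S → n S]
nnnSZZZ => nnnnSZZZ   [S → n S]
nnnnSZZZ => nnnnnSZZZ   [S → n S]
nnnnnSZZZ => nnnnnSZZZZ   [S → S Z]
nnnnnSZZZZ => nnnnnqnqZZZZ   [S → q n q]
nnnnnqnqZZZZ => nnnnnqnqnZZZ   [Z → n]
nnnnnqnqnZZZ => nnnnnqnqnnZZ   [Z → n]
nnnnnqnqnnZZ => nnnnnqnqnnnZ   [Z → n]
nnnnnqnqnnnZ => nnnnnqnqnnnn   [Z → n]

S => nS => nSZ => nnSZ => nnSZZ => nnSZZZ => nnnSZZZ => nnnnSZZZ => nnnnnSZZZ => nnnnnSZZZZ => nnnnnqnqZZZZ => nnnnnqnqnZZZ => nnnnnqnqnnZZ => nnnnnqnqnnnZ => nnnnnqnqnnnn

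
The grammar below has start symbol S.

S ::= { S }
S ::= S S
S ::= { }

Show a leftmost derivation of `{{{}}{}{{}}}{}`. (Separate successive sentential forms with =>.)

S => SS => {S}S => {SS}S => {SSS}S => {{S}SS}S => {{{}}SS}S => {{{}}{}S}S => {{{}}{}{S}}S => {{{}}{}{{}}}S => {{{}}{}{{}}}{}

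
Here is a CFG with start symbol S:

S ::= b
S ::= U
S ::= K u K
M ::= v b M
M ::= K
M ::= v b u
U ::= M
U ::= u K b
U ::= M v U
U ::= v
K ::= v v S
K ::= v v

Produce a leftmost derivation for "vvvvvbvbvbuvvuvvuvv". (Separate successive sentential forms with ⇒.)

S ⇒ KuK   [S ::= K u K]
KuK ⇒ vvSuK   [K ::= v v S]
vvSuK ⇒ vvKuKuK   [S ::= K u K]
vvKuKuK ⇒ vvvvSuKuK   [K ::= v v S]
vvvvSuKuK ⇒ vvvvUuKuK   [S ::= U]
vvvvUuKuK ⇒ vvvvMvUuKuK   [U ::= M v U]
vvvvMvUuKuK ⇒ vvvvvbMvUuKuK   [M ::= v b M]
vvvvvbMvUuKuK ⇒ vvvvvbvbMvUuKuK   [M ::= v b M]
vvvvvbvbMvUuKuK ⇒ vvvvvbvbvbuvUuKuK   [M ::= v b u]
vvvvvbvbvbuvUuKuK ⇒ vvvvvbvbvbuvvuKuK   [U ::= v]
vvvvvbvbvbuvvuKuK ⇒ vvvvvbvbvbuvvuvvuK   [K ::= v v]
vvvvvbvbvbuvvuvvuK ⇒ vvvvvbvbvbuvvuvvuvv   [K ::= v v]

S ⇒ KuK ⇒ vvSuK ⇒ vvKuKuK ⇒ vvvvSuKuK ⇒ vvvvUuKuK ⇒ vvvvMvUuKuK ⇒ vvvvvbMvUuKuK ⇒ vvvvvbvbMvUuKuK ⇒ vvvvvbvbvbuvUuKuK ⇒ vvvvvbvbvbuvvuKuK ⇒ vvvvvbvbvbuvvuvvuK ⇒ vvvvvbvbvbuvvuvvuvv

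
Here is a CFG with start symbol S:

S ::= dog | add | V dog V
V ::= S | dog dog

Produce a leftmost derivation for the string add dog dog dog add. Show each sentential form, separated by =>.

S => V dog V   [S ::= V dog V]
V dog V => S dog V   [V ::= S]
S dog V => add dog V   [S ::= add]
add dog V => add dog S   [V ::= S]
add dog S => add dog V dog V   [S ::= V dog V]
add dog V dog V => add dog S dog V   [V ::= S]
add dog S dog V => add dog dog dog V   [S ::= dog]
add dog dog dog V => add dog dog dog S   [V ::= S]
add dog dog dog S => add dog dog dog add   [S ::= add]

S => V dog V => S dog V => add dog V => add dog S => add dog V dog V => add dog S dog V => add dog dog dog V => add dog dog dog S => add dog dog dog add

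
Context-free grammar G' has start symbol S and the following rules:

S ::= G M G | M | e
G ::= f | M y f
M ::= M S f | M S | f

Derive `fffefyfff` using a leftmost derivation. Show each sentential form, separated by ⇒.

S ⇒ GMG ⇒ MyfMG ⇒ MSyfMG ⇒ fSyfMG ⇒ fGMGyfMG ⇒ ffMGyfMG ⇒ ffMSGyfMG ⇒ fffSGyfMG ⇒ fffeGyfMG ⇒ fffefyfMG ⇒ fffefyffG ⇒ fffefyfff

S ⇒ GMG   [S ::= G M G]
GMG ⇒ MyfMG   [G ::= M y f]
MyfMG ⇒ MSyfMG   [M ::= M S]
MSyfMG ⇒ fSyfMG   [M ::= f]
fSyfMG ⇒ fGMGyfMG   [S ::= G M G]
fGMGyfMG ⇒ ffMGyfMG   [G ::= f]
ffMGyfMG ⇒ ffMSGyfMG   [M ::= M S]
ffMSGyfMG ⇒ fffSGyfMG   [M ::= f]
fffSGyfMG ⇒ fffeGyfMG   [S ::= e]
fffeGyfMG ⇒ fffefyfMG   [G ::= f]
fffefyfMG ⇒ fffefyffG   [M ::= f]
fffefyffG ⇒ fffefyfff   [G ::= f]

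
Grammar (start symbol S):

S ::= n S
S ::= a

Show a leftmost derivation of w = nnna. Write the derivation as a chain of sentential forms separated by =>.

S => nS => nnS => nnnS => nnna

S => nS   [S ::= n S]
nS => nnS   [S ::= n S]
nnS => nnnS   [S ::= n S]
nnnS => nnna   [S ::= a]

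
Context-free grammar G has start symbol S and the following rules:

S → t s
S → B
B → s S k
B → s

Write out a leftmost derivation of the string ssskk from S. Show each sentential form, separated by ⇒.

S ⇒ B ⇒ sSk ⇒ sBk ⇒ ssSkk ⇒ ssBkk ⇒ ssskk

S ⇒ B   [S → B]
B ⇒ sSk   [B → s S k]
sSk ⇒ sBk   [S → B]
sBk ⇒ ssSkk   [B → s S k]
ssSkk ⇒ ssBkk   [S → B]
ssBkk ⇒ ssskk   [B → s]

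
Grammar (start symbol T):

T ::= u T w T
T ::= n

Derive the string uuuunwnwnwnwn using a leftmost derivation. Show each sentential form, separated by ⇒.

T ⇒ uTwT   [T ::= u T w T]
uTwT ⇒ uuTwTwT   [T ::= u T w T]
uuTwTwT ⇒ uuuTwTwTwT   [T ::= u T w T]
uuuTwTwTwT ⇒ uuuuTwTwTwTwT   [T ::= u T w T]
uuuuTwTwTwTwT ⇒ uuuunwTwTwTwT   [T ::= n]
uuuunwTwTwTwT ⇒ uuuunwnwTwTwT   [T ::= n]
uuuunwnwTwTwT ⇒ uuuunwnwnwTwT   [T ::= n]
uuuunwnwnwTwT ⇒ uuuunwnwnwnwT   [T ::= n]
uuuunwnwnwnwT ⇒ uuuunwnwnwnwn   [T ::= n]

T ⇒ uTwT ⇒ uuTwTwT ⇒ uuuTwTwTwT ⇒ uuuuTwTwTwTwT ⇒ uuuunwTwTwTwT ⇒ uuuunwnwTwTwT ⇒ uuuunwnwnwTwT ⇒ uuuunwnwnwnwT ⇒ uuuunwnwnwnwn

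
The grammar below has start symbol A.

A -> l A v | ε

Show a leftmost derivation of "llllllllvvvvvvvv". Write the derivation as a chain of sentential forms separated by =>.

A => lAv   [A -> l A v]
lAv => llAvv   [A -> l A v]
llAvv => lllAvvv   [A -> l A v]
lllAvvv => llllAvvvv   [A -> l A v]
llllAvvvv => lllllAvvvvv   [A -> l A v]
lllllAvvvvv => llllllAvvvvvv   [A -> l A v]
llllllAvvvvvv => lllllllAvvvvvvv   [A -> l A v]
lllllllAvvvvvvv => llllllllAvvvvvvvv   [A -> l A v]
llllllllAvvvvvvvv => llllllllvvvvvvvv   [A -> ε]

A=>lAv=>llAvv=>lllAvvv=>llllAvvvv=>lllllAvvvvv=>llllllAvvvvvv=>lllllllAvvvvvvv=>llllllllAvvvvvvvv=>llllllllvvvvvvvv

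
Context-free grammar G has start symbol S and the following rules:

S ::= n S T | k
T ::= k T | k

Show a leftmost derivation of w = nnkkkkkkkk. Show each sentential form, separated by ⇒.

S ⇒ nST   [S ::= n S T]
nST ⇒ nnSTT   [S ::= n S T]
nnSTT ⇒ nnkTT   [S ::= k]
nnkTT ⇒ nnkkTT   [T ::= k T]
nnkkTT ⇒ nnkkkT   [T ::= k]
nnkkkT ⇒ nnkkkkT   [T ::= k T]
nnkkkkT ⇒ nnkkkkkT   [T ::= k T]
nnkkkkkT ⇒ nnkkkkkkT   [T ::= k T]
nnkkkkkkT ⇒ nnkkkkkkkT   [T ::= k T]
nnkkkkkkkT ⇒ nnkkkkkkkk   [T ::= k]

S ⇒ nST ⇒ nnSTT ⇒ nnkTT ⇒ nnkkTT ⇒ nnkkkT ⇒ nnkkkkT ⇒ nnkkkkkT ⇒ nnkkkkkkT ⇒ nnkkkkkkkT ⇒ nnkkkkkkkk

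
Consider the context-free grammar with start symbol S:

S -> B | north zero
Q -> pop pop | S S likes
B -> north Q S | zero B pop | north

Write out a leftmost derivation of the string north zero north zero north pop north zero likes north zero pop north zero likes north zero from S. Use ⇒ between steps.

S ⇒ B ⇒ north Q S ⇒ north S S likes S ⇒ north B S likes S ⇒ north zero B pop S likes S ⇒ north zero north Q S pop S likes S ⇒ north zero north S S likes S pop S likes S ⇒ north zero north B S likes S pop S likes S ⇒ north zero north zero B pop S likes S pop S likes S ⇒ north zero north zero north pop S likes S pop S likes S ⇒ north zero north zero north pop north zero likes S pop S likes S ⇒ north zero north zero north pop north zero likes north zero pop S likes S ⇒ north zero north zero north pop north zero likes north zero pop north zero likes S ⇒ north zero north zero north pop north zero likes north zero pop north zero likes north zero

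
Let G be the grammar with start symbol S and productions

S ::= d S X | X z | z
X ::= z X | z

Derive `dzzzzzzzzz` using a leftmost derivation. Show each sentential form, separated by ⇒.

S ⇒ dSX   [S ::= d S X]
dSX ⇒ dXzX   [S ::= X z]
dXzX ⇒ dzXzX   [X ::= z X]
dzXzX ⇒ dzzXzX   [X ::= z X]
dzzXzX ⇒ dzzzzX   [X ::= z]
dzzzzX ⇒ dzzzzzX   [X ::= z X]
dzzzzzX ⇒ dzzzzzzX   [X ::= z X]
dzzzzzzX ⇒ dzzzzzzzX   [X ::= z X]
dzzzzzzzX ⇒ dzzzzzzzzX   [X ::= z X]
dzzzzzzzzX ⇒ dzzzzzzzzz   [X ::= z]

S ⇒ dSX ⇒ dXzX ⇒ dzXzX ⇒ dzzXzX ⇒ dzzzzX ⇒ dzzzzzX ⇒ dzzzzzzX ⇒ dzzzzzzzX ⇒ dzzzzzzzzX ⇒ dzzzzzzzzz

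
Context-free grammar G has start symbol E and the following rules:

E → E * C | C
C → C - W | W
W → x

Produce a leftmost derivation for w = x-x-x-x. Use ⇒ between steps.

E⇒C⇒C-W⇒C-W-W⇒C-W-W-W⇒W-W-W-W⇒x-W-W-W⇒x-x-W-W⇒x-x-x-W⇒x-x-x-x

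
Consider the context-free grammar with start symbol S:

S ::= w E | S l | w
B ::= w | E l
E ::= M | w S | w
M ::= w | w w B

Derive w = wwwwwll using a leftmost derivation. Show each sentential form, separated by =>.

S=>Sl=>wEl=>wMl=>wwwBl=>wwwEll=>wwwwSll=>wwwwwll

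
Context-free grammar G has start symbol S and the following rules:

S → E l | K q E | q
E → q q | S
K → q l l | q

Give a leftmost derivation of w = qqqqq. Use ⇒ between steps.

S⇒KqE⇒qqE⇒qqS⇒qqKqE⇒qqqqE⇒qqqqS⇒qqqqq

S ⇒ KqE   [S → K q E]
KqE ⇒ qqE   [K → q]
qqE ⇒ qqS   [E → S]
qqS ⇒ qqKqE   [S → K q E]
qqKqE ⇒ qqqqE   [K → q]
qqqqE ⇒ qqqqS   [E → S]
qqqqS ⇒ qqqqq   [S → q]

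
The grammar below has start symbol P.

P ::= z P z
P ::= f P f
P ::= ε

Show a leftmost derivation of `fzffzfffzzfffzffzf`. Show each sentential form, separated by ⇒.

P ⇒ fPf ⇒ fzPzf ⇒ fzfPfzf ⇒ fzffPffzf ⇒ fzffzPzffzf ⇒ fzffzfPfzffzf ⇒ fzffzffPffzffzf ⇒ fzffzfffPfffzffzf ⇒ fzffzfffzPzfffzffzf ⇒ fzffzfffzzfffzffzf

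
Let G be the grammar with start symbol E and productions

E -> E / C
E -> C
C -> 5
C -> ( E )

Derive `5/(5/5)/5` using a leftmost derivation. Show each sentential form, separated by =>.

E=>E/C=>E/C/C=>C/C/C=>5/C/C=>5/(E)/C=>5/(E/C)/C=>5/(C/C)/C=>5/(5/C)/C=>5/(5/5)/C=>5/(5/5)/5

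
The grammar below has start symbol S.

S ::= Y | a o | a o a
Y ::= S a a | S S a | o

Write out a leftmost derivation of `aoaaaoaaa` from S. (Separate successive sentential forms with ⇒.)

S ⇒ Y   [S ::= Y]
Y ⇒ SSa   [Y ::= S S a]
SSa ⇒ YSa   [S ::= Y]
YSa ⇒ SaaSa   [Y ::= S a a]
SaaSa ⇒ aoaaaSa   [S ::= a o a]
aoaaaSa ⇒ aoaaaYa   [S ::= Y]
aoaaaYa ⇒ aoaaaSaaa   [Y ::= S a a]
aoaaaSaaa ⇒ aoaaaYaaa   [S ::= Y]
aoaaaYaaa ⇒ aoaaaoaaa   [Y ::= o]

S ⇒ Y ⇒ SSa ⇒ YSa ⇒ SaaSa ⇒ aoaaaSa ⇒ aoaaaYa ⇒ aoaaaSaaa ⇒ aoaaaYaaa ⇒ aoaaaoaaa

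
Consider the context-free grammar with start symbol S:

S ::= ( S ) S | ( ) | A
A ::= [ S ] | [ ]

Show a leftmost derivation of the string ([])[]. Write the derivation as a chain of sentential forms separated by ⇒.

S ⇒ (S)S ⇒ (A)S ⇒ ([])S ⇒ ([])A ⇒ ([])[]

S ⇒ (S)S   [S ::= ( S ) S]
(S)S ⇒ (A)S   [S ::= A]
(A)S ⇒ ([])S   [A ::= [ ]]
([])S ⇒ ([])A   [S ::= A]
([])A ⇒ ([])[]   [A ::= [ ]]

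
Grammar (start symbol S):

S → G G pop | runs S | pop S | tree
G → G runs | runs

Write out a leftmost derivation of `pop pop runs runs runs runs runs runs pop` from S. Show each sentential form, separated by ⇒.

S ⇒ pop S ⇒ pop pop S ⇒ pop pop G G pop ⇒ pop pop G runs G pop ⇒ pop pop G runs runs G pop ⇒ pop pop G runs runs runs G pop ⇒ pop pop G runs runs runs runs G pop ⇒ pop pop runs runs runs runs runs G pop ⇒ pop pop runs runs runs runs runs runs pop

S ⇒ pop S   [S → pop S]
pop S ⇒ pop pop S   [S → pop S]
pop pop S ⇒ pop pop G G pop   [S → G G pop]
pop pop G G pop ⇒ pop pop G runs G pop   [G → G runs]
pop pop G runs G pop ⇒ pop pop G runs runs G pop   [G → G runs]
pop pop G runs runs G pop ⇒ pop pop G runs runs runs G pop   [G → G runs]
pop pop G runs runs runs G pop ⇒ pop pop G runs runs runs runs G pop   [G → G runs]
pop pop G runs runs runs runs G pop ⇒ pop pop runs runs runs runs runs G pop   [G → runs]
pop pop runs runs runs runs runs G pop ⇒ pop pop runs runs runs runs runs runs pop   [G → runs]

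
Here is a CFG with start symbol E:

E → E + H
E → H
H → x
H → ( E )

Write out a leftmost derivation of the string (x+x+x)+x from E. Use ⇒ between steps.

E ⇒ E+H ⇒ H+H ⇒ (E)+H ⇒ (E+H)+H ⇒ (E+H+H)+H ⇒ (H+H+H)+H ⇒ (x+H+H)+H ⇒ (x+x+H)+H ⇒ (x+x+x)+H ⇒ (x+x+x)+x

E ⇒ E+H   [E → E + H]
E+H ⇒ H+H   [E → H]
H+H ⇒ (E)+H   [H → ( E )]
(E)+H ⇒ (E+H)+H   [E → E + H]
(E+H)+H ⇒ (E+H+H)+H   [E → E + H]
(E+H+H)+H ⇒ (H+H+H)+H   [E → H]
(H+H+H)+H ⇒ (x+H+H)+H   [H → x]
(x+H+H)+H ⇒ (x+x+H)+H   [H → x]
(x+x+H)+H ⇒ (x+x+x)+H   [H → x]
(x+x+x)+H ⇒ (x+x+x)+x   [H → x]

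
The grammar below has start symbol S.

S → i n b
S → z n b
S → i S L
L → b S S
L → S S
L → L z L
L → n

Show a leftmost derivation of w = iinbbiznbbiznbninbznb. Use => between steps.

S => iSL   [S → i S L]
iSL => iinbL   [S → i n b]
iinbL => iinbbSS   [L → b S S]
iinbbSS => iinbbiSLS   [S → i S L]
iinbbiSLS => iinbbiznbLS   [S → z n b]
iinbbiznbLS => iinbbiznbbSSS   [L → b S S]
iinbbiznbbSSS => iinbbiznbbiSLSS   [S → i S L]
iinbbiznbbiSLSS => iinbbiznbbiznbLSS   [S → z n b]
iinbbiznbbiznbLSS => iinbbiznbbiznbnSS   [L → n]
iinbbiznbbiznbnSS => iinbbiznbbiznbninbS   [S → i n b]
iinbbiznbbiznbninbS => iinbbiznbbiznbninbznb   [S → z n b]

S => iSL => iinbL => iinbbSS => iinbbiSLS => iinbbiznbLS => iinbbiznbbSSS => iinbbiznbbiSLSS => iinbbiznbbiznbLSS => iinbbiznbbiznbnSS => iinbbiznbbiznbninbS => iinbbiznbbiznbninbznb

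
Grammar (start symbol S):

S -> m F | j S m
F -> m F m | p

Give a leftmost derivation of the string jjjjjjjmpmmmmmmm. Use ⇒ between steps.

S ⇒ jSm ⇒ jjSmm ⇒ jjjSmmm ⇒ jjjjSmmmm ⇒ jjjjjSmmmmm ⇒ jjjjjjSmmmmmm ⇒ jjjjjjjSmmmmmmm ⇒ jjjjjjjmFmmmmmmm ⇒ jjjjjjjmpmmmmmmm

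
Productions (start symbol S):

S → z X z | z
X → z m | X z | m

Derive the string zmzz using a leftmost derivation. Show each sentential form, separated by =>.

S => zXz => zXzz => zmzz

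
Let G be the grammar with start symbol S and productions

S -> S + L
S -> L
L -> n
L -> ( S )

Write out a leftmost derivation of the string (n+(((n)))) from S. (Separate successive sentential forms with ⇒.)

S ⇒ L   [S -> L]
L ⇒ (S)   [L -> ( S )]
(S) ⇒ (S+L)   [S -> S + L]
(S+L) ⇒ (L+L)   [S -> L]
(L+L) ⇒ (n+L)   [L -> n]
(n+L) ⇒ (n+(S))   [L -> ( S )]
(n+(S)) ⇒ (n+(L))   [S -> L]
(n+(L)) ⇒ (n+((S)))   [L -> ( S )]
(n+((S))) ⇒ (n+((L)))   [S -> L]
(n+((L))) ⇒ (n+(((S))))   [L -> ( S )]
(n+(((S)))) ⇒ (n+(((L))))   [S -> L]
(n+(((L)))) ⇒ (n+(((n))))   [L -> n]

S ⇒ L ⇒ (S) ⇒ (S+L) ⇒ (L+L) ⇒ (n+L) ⇒ (n+(S)) ⇒ (n+(L)) ⇒ (n+((S))) ⇒ (n+((L))) ⇒ (n+(((S)))) ⇒ (n+(((L)))) ⇒ (n+(((n))))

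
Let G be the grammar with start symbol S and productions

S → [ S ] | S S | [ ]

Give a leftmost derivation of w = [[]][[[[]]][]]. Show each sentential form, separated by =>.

S => SS => [S]S => [[]]S => [[]][S] => [[]][SS] => [[]][[S]S] => [[]][[[S]]S] => [[]][[[[]]]S] => [[]][[[[]]][]]

S => SS   [S → S S]
SS => [S]S   [S → [ S ]]
[S]S => [[]]S   [S → [ ]]
[[]]S => [[]][S]   [S → [ S ]]
[[]][S] => [[]][SS]   [S → S S]
[[]][SS] => [[]][[S]S]   [S → [ S ]]
[[]][[S]S] => [[]][[[S]]S]   [S → [ S ]]
[[]][[[S]]S] => [[]][[[[]]]S]   [S → [ ]]
[[]][[[[]]]S] => [[]][[[[]]][]]   [S → [ ]]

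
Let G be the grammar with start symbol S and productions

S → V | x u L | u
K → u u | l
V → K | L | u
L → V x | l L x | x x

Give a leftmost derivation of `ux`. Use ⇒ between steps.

S ⇒ V ⇒ L ⇒ Vx ⇒ ux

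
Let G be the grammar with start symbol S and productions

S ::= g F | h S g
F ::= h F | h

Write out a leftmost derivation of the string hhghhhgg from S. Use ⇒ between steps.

S⇒hSg⇒hhSgg⇒hhgFgg⇒hhghFgg⇒hhghhFgg⇒hhghhhgg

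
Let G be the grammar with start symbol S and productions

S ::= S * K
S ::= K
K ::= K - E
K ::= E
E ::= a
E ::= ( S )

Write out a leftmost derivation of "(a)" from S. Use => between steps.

S => K => E => (S) => (K) => (E) => (a)

S => K   [S ::= K]
K => E   [K ::= E]
E => (S)   [E ::= ( S )]
(S) => (K)   [S ::= K]
(K) => (E)   [K ::= E]
(E) => (a)   [E ::= a]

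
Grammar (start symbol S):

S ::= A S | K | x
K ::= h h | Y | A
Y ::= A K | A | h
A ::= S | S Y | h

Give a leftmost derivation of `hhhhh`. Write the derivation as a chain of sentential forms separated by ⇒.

S ⇒ AS   [S ::= A S]
AS ⇒ SYS   [A ::= S Y]
SYS ⇒ KYS   [S ::= K]
KYS ⇒ YYS   [K ::= Y]
YYS ⇒ hYS   [Y ::= h]
hYS ⇒ hhS   [Y ::= h]
hhS ⇒ hhAS   [S ::= A S]
hhAS ⇒ hhhS   [A ::= h]
hhhS ⇒ hhhK   [S ::= K]
hhhK ⇒ hhhhh   [K ::= h h]

S ⇒ AS ⇒ SYS ⇒ KYS ⇒ YYS ⇒ hYS ⇒ hhS ⇒ hhAS ⇒ hhhS ⇒ hhhK ⇒ hhhhh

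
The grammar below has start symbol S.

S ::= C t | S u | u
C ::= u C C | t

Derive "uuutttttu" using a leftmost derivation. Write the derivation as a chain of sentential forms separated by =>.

S => Su   [S ::= S u]
Su => Ctu   [S ::= C t]
Ctu => uCCtu   [C ::= u C C]
uCCtu => uuCCCtu   [C ::= u C C]
uuCCCtu => uuuCCCCtu   [C ::= u C C]
uuuCCCCtu => uuutCCCtu   [C ::= t]
uuutCCCtu => uuuttCCtu   [C ::= t]
uuuttCCtu => uuutttCtu   [C ::= t]
uuutttCtu => uuutttttu   [C ::= t]

S=>Su=>Ctu=>uCCtu=>uuCCCtu=>uuuCCCCtu=>uuutCCCtu=>uuuttCCtu=>uuutttCtu=>uuutttttu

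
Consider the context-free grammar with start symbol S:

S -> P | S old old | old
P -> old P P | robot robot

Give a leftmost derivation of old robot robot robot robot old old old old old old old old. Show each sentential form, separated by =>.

S => S old old   [S -> S old old]
S old old => S old old old old   [S -> S old old]
S old old old old => S old old old old old old   [S -> S old old]
S old old old old old old => S old old old old old old old old   [S -> S old old]
S old old old old old old old old => P old old old old old old old old   [S -> P]
P old old old old old old old old => old P P old old old old old old old old   [P -> old P P]
old P P old old old old old old old old => old robot robot P old old old old old old old old   [P -> robot robot]
old robot robot P old old old old old old old old => old robot robot robot robot old old old old old old old old   [P -> robot robot]

S => S old old => S old old old old => S old old old old old old => S old old old old old old old old => P old old old old old old old old => old P P old old old old old old old old => old robot robot P old old old old old old old old => old robot robot robot robot old old old old old old old old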